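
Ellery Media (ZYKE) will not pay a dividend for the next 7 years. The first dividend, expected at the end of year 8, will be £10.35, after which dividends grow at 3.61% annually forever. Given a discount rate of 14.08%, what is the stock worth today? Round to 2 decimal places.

Deferred-dividend DDM. At t=7 the remaining stream is a growing perpetuity with first payment D_8 = 10.35.
V_7 = D_8/(r−g) = 10.35/(0.1408−0.0361) = 98.8539
P₀ = V_7/(1+r)^7 = 98.8539/(1+0.1408)^7 = 39.3122

£39.31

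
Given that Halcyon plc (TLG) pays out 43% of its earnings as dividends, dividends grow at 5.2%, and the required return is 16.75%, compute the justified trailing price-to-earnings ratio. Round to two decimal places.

3.92

Justified trailing P/E = b(1+g)/(r−g) = 0.43×(1+0.052)/(0.1675−0.052) = 3.9165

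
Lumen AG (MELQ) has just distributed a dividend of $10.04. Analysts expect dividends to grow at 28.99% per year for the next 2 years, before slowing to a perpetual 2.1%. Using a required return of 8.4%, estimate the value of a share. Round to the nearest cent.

Two-stage DDM. Project D₁…D_2 at 0.2899, terminal growth 0.021, discount at r = 0.084.
D_1 = 12.9506
D_2 = 16.7050
Terminal value at t=2: TV = D_3/(r−g) = 17.0558/(0.084−0.021) = 270.7266
P₀ = 12.9506/(1+0.084)^1 + 16.7050/(1+0.084)^2 + 270.7266/(1+0.084)^2 = 256.5580

$256.56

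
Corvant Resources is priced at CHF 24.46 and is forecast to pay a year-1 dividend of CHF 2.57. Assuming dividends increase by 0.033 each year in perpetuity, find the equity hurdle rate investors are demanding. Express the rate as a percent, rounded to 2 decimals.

Rearranging the constant-growth DDM: r = D₁/P₀ + g.
r = 2.5700 / 24.46 + 0.033 = 0.10507 + 0.033 = 0.13807

13.81%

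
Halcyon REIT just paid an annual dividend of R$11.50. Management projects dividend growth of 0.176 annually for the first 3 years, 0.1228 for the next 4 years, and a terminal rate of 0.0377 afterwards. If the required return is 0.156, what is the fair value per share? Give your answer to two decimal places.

R$175.28

Three-stage DDM. Project D₁…D_7; terminal Gordon value at t=7 with g = 0.0377; discount at r = 0.156.
D_1 = 13.5240
D_2 = 15.9042
D_3 = 18.7034
D_4 = 21.0001
D_5 = 23.5790
D_6 = 26.4745
D_7 = 29.7255
TV_7 = 30.8462/(0.156−0.0377) = 260.7453
P₀ = Σ Dₜ/(1+r)ᵗ + TV_7/(1+r)^7 = 175.2753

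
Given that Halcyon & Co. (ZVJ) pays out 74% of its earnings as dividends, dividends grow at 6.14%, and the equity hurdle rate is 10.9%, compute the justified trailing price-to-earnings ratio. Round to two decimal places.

Justified trailing P/E = b(1+g)/(r−g) = 0.74×(1+0.0614)/(0.109−0.0614) = 16.5008

16.50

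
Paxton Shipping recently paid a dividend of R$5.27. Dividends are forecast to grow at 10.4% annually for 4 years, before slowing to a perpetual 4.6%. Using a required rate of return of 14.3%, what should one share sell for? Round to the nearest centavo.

Two-stage DDM. Project D₁…D_4 at 0.104, terminal growth 0.046, discount at r = 0.143.
D_1 = 5.8181
D_2 = 6.4232
D_3 = 7.0912
D_4 = 7.8287
Terminal value at t=4: TV = D_5/(r−g) = 8.1888/(0.143−0.046) = 84.4203
P₀ = 5.8181/(1+0.143)^1 + 6.4232/(1+0.143)^2 + 7.0912/(1+0.143)^3 + 7.8287/(1+0.143)^4 + 84.4203/(1+0.143)^4 = 68.8030

R$68.80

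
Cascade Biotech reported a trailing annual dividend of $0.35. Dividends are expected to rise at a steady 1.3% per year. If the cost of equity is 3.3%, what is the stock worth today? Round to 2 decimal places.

$17.73

Gordon growth model: P₀ = D₁/(r − g). D₁ = 0.35 × (1 + 0.013) = 0.3545.
P₀ = 0.3545 / (0.033 − 0.013) = 0.3545 / 0.02 = 17.7275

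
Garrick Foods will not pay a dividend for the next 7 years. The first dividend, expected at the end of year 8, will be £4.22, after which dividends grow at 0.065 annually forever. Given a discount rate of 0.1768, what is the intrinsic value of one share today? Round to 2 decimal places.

£12.08

Deferred-dividend DDM. At t=7 the remaining stream is a growing perpetuity with first payment D_8 = 4.22.
V_7 = D_8/(r−g) = 4.22/(0.1768−0.065) = 37.7460
P₀ = V_7/(1+r)^7 = 37.7460/(1+0.1768)^7 = 12.0768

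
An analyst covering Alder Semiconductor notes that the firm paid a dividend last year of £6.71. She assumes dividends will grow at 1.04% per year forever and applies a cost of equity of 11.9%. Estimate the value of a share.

£62.43

Gordon growth model: P₀ = D₁/(r − g). D₁ = 6.71 × (1 + 0.0104) = 6.7798.
P₀ = 6.7798 / (0.119 − 0.0104) = 6.7798 / 0.1086 = 62.4290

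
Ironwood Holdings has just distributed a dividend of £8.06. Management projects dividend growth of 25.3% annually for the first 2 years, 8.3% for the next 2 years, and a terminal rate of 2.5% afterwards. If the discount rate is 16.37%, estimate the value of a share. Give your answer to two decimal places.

£94.62

Three-stage DDM. Project D₁…D_4; terminal Gordon value at t=4 with g = 0.025; discount at r = 0.1637.
D_1 = 10.0992
D_2 = 12.6543
D_3 = 13.7046
D_4 = 14.8421
TV_4 = 15.2131/(0.1637−0.025) = 109.6836
P₀ = Σ Dₜ/(1+r)ᵗ + TV_4/(1+r)^4 = 94.6233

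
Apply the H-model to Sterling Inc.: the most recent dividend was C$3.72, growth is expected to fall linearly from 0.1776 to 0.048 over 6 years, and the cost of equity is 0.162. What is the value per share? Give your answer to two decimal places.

H-model: P₀ = D₀[(1+g_L) + H(g_S−g_L)]/(r−g_L), with H = 6/2 = 3.
P₀ = 3.72 × [(1+0.048) + 3×(0.1776−0.048)] / (0.162−0.048)
   = 3.72 × 1.4368 / 0.114 = 46.8851

C$46.89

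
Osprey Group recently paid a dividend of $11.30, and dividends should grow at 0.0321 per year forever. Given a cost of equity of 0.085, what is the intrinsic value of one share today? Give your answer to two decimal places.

Gordon growth model: P₀ = D₁/(r − g). D₁ = 11.30 × (1 + 0.0321) = 11.6627.
P₀ = 11.6627 / (0.085 − 0.0321) = 11.6627 / 0.0529 = 220.4675

$220.47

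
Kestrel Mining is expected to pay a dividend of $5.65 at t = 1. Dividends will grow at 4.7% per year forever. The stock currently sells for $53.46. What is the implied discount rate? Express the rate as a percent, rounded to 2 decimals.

Rearranging the constant-growth DDM: r = D₁/P₀ + g.
r = 5.6500 / 53.46 + 0.047 = 0.10569 + 0.047 = 0.15269

15.27%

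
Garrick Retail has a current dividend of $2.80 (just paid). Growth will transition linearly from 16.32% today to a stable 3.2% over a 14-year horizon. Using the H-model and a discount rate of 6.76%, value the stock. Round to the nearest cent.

$153.40

H-model: P₀ = D₀[(1+g_L) + H(g_S−g_L)]/(r−g_L), with H = 14/2 = 7.
P₀ = 2.80 × [(1+0.032) + 7×(0.1632−0.032)] / (0.0676−0.032)
   = 2.80 × 1.9504 / 0.0356 = 153.4022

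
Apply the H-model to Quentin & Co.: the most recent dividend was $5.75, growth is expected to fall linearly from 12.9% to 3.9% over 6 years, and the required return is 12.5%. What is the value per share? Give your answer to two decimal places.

$87.52

H-model: P₀ = D₀[(1+g_L) + H(g_S−g_L)]/(r−g_L), with H = 6/2 = 3.
P₀ = 5.75 × [(1+0.039) + 3×(0.129−0.039)] / (0.125−0.039)
   = 5.75 × 1.3090 / 0.086 = 87.5203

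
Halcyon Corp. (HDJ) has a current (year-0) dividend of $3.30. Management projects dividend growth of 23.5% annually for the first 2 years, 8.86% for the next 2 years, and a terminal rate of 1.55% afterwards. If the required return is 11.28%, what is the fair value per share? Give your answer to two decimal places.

$56.19

Three-stage DDM. Project D₁…D_4; terminal Gordon value at t=4 with g = 0.0155; discount at r = 0.1128.
D_1 = 4.0755
D_2 = 5.0332
D_3 = 5.4792
D_4 = 5.9646
TV_4 = 6.0571/(0.1128−0.0155) = 62.2518
P₀ = Σ Dₜ/(1+r)ᵗ + TV_4/(1+r)^4 = 56.1888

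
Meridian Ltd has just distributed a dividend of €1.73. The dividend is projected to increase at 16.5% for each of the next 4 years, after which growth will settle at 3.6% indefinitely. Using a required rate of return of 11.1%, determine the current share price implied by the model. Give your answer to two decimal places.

€36.70

Two-stage DDM. Project D₁…D_4 at 0.165, terminal growth 0.036, discount at r = 0.111.
D_1 = 2.0154
D_2 = 2.3480
D_3 = 2.7354
D_4 = 3.1868
Terminal value at t=4: TV = D_5/(r−g) = 3.3015/(0.111−0.036) = 44.0198
P₀ = 2.0154/(1+0.111)^1 + 2.3480/(1+0.111)^2 + 2.7354/(1+0.111)^3 + 3.1868/(1+0.111)^4 + 44.0198/(1+0.111)^4 = 36.6957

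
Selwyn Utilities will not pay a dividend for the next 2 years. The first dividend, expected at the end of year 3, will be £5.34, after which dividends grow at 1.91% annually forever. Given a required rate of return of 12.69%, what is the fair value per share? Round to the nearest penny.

£39.01

Deferred-dividend DDM. At t=2 the remaining stream is a growing perpetuity with first payment D_3 = 5.34.
V_2 = D_3/(r−g) = 5.34/(0.1269−0.0191) = 49.5362
P₀ = V_2/(1+r)^2 = 49.5362/(1+0.1269)^2 = 39.0078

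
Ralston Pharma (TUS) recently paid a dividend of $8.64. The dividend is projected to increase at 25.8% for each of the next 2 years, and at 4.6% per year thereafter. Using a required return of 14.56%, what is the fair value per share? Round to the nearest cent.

$129.32

Two-stage DDM. Project D₁…D_2 at 0.258, terminal growth 0.046, discount at r = 0.1456.
D_1 = 10.8691
D_2 = 13.6734
Terminal value at t=2: TV = D_3/(r−g) = 14.3023/(0.1456−0.046) = 143.5977
P₀ = 10.8691/(1+0.1456)^1 + 13.6734/(1+0.1456)^2 + 143.5977/(1+0.1456)^2 = 129.3224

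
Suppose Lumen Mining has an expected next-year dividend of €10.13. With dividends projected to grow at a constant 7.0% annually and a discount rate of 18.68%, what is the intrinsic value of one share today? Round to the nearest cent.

€86.73

Gordon growth model: P₀ = D₁/(r − g), with D₁ = 10.13 given directly.
P₀ = 10.1300 / (0.1868 − 0.07) = 10.1300 / 0.1168 = 86.7295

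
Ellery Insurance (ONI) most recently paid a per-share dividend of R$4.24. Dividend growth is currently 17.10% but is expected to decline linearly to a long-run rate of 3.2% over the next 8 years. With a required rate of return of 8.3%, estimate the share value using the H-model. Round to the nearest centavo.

R$132.02

H-model: P₀ = D₀[(1+g_L) + H(g_S−g_L)]/(r−g_L), with H = 8/2 = 4.
P₀ = 4.24 × [(1+0.032) + 4×(0.171−0.032)] / (0.083−0.032)
   = 4.24 × 1.5880 / 0.051 = 132.0220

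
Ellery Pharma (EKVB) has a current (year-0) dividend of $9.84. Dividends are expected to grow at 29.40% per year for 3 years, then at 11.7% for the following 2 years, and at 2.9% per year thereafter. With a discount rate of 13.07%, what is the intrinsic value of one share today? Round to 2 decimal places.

Three-stage DDM. Project D₁…D_5; terminal Gordon value at t=5 with g = 0.029; discount at r = 0.1307.
D_1 = 12.7330
D_2 = 16.4765
D_3 = 21.3205
D_4 = 23.8150
D_5 = 26.6014
TV_5 = 27.3728/(0.1307−0.029) = 269.1527
P₀ = Σ Dₜ/(1+r)ᵗ + TV_5/(1+r)^5 = 213.4947

$213.49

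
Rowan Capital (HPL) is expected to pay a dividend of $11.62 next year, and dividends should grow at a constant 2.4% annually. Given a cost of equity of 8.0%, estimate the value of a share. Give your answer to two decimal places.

Gordon growth model: P₀ = D₁/(r − g), with D₁ = 11.62 given directly.
P₀ = 11.6200 / (0.08 − 0.024) = 11.6200 / 0.056 = 207.5000

$207.50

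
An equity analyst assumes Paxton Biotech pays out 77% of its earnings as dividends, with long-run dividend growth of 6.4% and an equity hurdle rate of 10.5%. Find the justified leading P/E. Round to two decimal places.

18.78

Justified leading P/E = b/(r−g) = 0.77/(0.105−0.064) = 18.7805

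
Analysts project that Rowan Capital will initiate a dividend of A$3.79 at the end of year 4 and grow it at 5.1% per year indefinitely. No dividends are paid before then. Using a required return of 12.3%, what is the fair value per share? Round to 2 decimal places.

A$37.17

Deferred-dividend DDM. At t=3 the remaining stream is a growing perpetuity with first payment D_4 = 3.79.
V_3 = D_4/(r−g) = 3.79/(0.123−0.051) = 52.6389
P₀ = V_3/(1+r)^3 = 52.6389/(1+0.123)^3 = 37.1679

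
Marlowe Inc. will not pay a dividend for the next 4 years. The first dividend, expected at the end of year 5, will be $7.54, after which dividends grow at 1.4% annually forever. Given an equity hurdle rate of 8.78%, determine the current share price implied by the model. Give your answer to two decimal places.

Deferred-dividend DDM. At t=4 the remaining stream is a growing perpetuity with first payment D_5 = 7.54.
V_4 = D_5/(r−g) = 7.54/(0.0878−0.014) = 102.1680
P₀ = V_4/(1+r)^4 = 102.1680/(1+0.0878)^4 = 72.9657

$72.97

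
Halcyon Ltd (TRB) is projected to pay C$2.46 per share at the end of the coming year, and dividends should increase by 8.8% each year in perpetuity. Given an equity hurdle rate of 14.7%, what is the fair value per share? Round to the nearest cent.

C$41.69

Gordon growth model: P₀ = D₁/(r − g), with D₁ = 2.46 given directly.
P₀ = 2.4600 / (0.147 − 0.088) = 2.4600 / 0.059 = 41.6949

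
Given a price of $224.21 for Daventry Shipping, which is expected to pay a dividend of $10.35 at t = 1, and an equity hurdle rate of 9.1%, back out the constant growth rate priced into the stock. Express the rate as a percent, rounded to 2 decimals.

4.48%

From P₀ = D₁/(r − g), the implied growth is g = r − D₁/P₀.
g = 0.091 − 10.35/224.21 = 0.091 − 0.04616 = 0.04484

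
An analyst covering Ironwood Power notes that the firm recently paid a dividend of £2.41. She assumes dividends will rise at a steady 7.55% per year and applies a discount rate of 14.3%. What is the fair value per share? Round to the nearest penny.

£38.40

Gordon growth model: P₀ = D₁/(r − g). D₁ = 2.41 × (1 + 0.0755) = 2.5920.
P₀ = 2.5920 / (0.143 − 0.0755) = 2.5920 / 0.0675 = 38.3993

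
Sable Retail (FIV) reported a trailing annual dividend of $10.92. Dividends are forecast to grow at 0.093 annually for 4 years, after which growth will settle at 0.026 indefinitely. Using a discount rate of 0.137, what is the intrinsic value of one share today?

Two-stage DDM. Project D₁…D_4 at 0.093, terminal growth 0.026, discount at r = 0.137.
D_1 = 11.9356
D_2 = 13.0456
D_3 = 14.2588
D_4 = 15.5849
Terminal value at t=4: TV = D_5/(r−g) = 15.9901/(0.137−0.026) = 144.0548
P₀ = 11.9356/(1+0.137)^1 + 13.0456/(1+0.137)^2 + 14.2588/(1+0.137)^3 + 15.5849/(1+0.137)^4 + 144.0548/(1+0.137)^4 = 125.8103

$125.81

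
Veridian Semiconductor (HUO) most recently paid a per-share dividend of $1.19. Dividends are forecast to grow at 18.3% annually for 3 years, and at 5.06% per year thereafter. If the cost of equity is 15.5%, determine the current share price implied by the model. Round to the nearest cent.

$16.61

Two-stage DDM. Project D₁…D_3 at 0.183, terminal growth 0.0506, discount at r = 0.155.
D_1 = 1.4078
D_2 = 1.6654
D_3 = 1.9702
Terminal value at t=3: TV = D_4/(r−g) = 2.0698/(0.155−0.0506) = 19.8261
P₀ = 1.4078/(1+0.155)^1 + 1.6654/(1+0.155)^2 + 1.9702/(1+0.155)^3 + 19.8261/(1+0.155)^3 = 16.6133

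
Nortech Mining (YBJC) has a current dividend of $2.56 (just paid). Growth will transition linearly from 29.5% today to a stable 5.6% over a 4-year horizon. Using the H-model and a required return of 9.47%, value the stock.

H-model: P₀ = D₀[(1+g_L) + H(g_S−g_L)]/(r−g_L), with H = 4/2 = 2.
P₀ = 2.56 × [(1+0.056) + 2×(0.295−0.056)] / (0.0947−0.056)
   = 2.56 × 1.5340 / 0.0387 = 101.4739

$101.47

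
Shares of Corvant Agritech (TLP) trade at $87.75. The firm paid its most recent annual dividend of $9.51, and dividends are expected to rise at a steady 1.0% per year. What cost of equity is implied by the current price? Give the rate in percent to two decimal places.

Rearranging the constant-growth DDM: r = D₁/P₀ + g.
D₁ = 9.51 × (1 + 0.01) = 9.6051.
r = 9.6051 / 87.75 + 0.01 = 0.10946 + 0.01 = 0.11946

11.95%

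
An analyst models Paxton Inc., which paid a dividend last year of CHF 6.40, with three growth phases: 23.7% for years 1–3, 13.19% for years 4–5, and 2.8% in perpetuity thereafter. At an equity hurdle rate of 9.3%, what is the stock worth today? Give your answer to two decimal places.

Three-stage DDM. Project D₁…D_5; terminal Gordon value at t=5 with g = 0.028; discount at r = 0.093.
D_1 = 7.9168
D_2 = 9.7931
D_3 = 12.1140
D_4 = 13.7119
D_5 = 15.5205
TV_5 = 15.9551/(0.093−0.028) = 245.4624
P₀ = Σ Dₜ/(1+r)ᵗ + TV_5/(1+r)^5 = 201.6316

CHF 201.63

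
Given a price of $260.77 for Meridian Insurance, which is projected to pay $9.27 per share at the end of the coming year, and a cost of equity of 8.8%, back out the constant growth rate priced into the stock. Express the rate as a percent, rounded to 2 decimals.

5.25%

From P₀ = D₁/(r − g), the implied growth is g = r − D₁/P₀.
g = 0.088 − 9.27/260.77 = 0.088 − 0.03555 = 0.05245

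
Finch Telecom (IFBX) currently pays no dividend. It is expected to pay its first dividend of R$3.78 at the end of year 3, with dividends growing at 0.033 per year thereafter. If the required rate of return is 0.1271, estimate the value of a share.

Deferred-dividend DDM. At t=2 the remaining stream is a growing perpetuity with first payment D_3 = 3.78.
V_2 = D_3/(r−g) = 3.78/(0.1271−0.033) = 40.1700
P₀ = V_2/(1+r)^2 = 40.1700/(1+0.1271)^2 = 31.6211

R$31.62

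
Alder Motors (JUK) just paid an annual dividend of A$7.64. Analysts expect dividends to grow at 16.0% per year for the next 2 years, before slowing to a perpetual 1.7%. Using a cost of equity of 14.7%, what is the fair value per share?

Two-stage DDM. Project D₁…D_2 at 0.16, terminal growth 0.017, discount at r = 0.147.
D_1 = 8.8624
D_2 = 10.2804
Terminal value at t=2: TV = D_3/(r−g) = 10.4552/(0.147−0.017) = 80.4242
P₀ = 8.8624/(1+0.147)^1 + 10.2804/(1+0.147)^2 + 80.4242/(1+0.147)^2 = 76.6716

A$76.67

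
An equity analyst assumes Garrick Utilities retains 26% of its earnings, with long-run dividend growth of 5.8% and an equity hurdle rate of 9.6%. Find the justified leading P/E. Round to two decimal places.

19.47

Payout ratio b = 1 − 0.26 = 0.74.
Justified leading P/E = b/(r−g) = 0.74/(0.096−0.058) = 19.4737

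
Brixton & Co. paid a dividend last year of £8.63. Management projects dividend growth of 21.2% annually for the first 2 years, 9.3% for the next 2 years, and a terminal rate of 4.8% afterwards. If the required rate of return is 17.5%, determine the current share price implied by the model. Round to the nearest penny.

Three-stage DDM. Project D₁…D_4; terminal Gordon value at t=4 with g = 0.048; discount at r = 0.175.
D_1 = 10.4596
D_2 = 12.6770
D_3 = 13.8559
D_4 = 15.1445
TV_4 = 15.8715/(0.175−0.048) = 124.9723
P₀ = Σ Dₜ/(1+r)ᵗ + TV_4/(1+r)^4 = 100.1338

£100.13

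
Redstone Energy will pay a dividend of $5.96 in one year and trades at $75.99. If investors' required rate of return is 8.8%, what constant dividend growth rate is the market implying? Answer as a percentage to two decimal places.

From P₀ = D₁/(r − g), the implied growth is g = r − D₁/P₀.
g = 0.088 − 5.96/75.99 = 0.088 − 0.07843 = 0.00957

0.96%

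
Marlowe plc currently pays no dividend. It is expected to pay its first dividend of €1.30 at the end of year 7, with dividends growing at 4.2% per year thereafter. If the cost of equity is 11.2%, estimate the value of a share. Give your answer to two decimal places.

€9.82

Deferred-dividend DDM. At t=6 the remaining stream is a growing perpetuity with first payment D_7 = 1.30.
V_6 = D_7/(r−g) = 1.30/(0.112−0.042) = 18.5714
P₀ = V_6/(1+r)^6 = 18.5714/(1+0.112)^6 = 9.8224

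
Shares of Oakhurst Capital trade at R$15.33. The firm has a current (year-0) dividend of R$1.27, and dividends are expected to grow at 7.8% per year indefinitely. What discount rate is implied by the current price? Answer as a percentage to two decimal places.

Rearranging the constant-growth DDM: r = D₁/P₀ + g.
D₁ = 1.27 × (1 + 0.078) = 1.3691.
r = 1.3691 / 15.33 + 0.078 = 0.08931 + 0.078 = 0.16731

16.73%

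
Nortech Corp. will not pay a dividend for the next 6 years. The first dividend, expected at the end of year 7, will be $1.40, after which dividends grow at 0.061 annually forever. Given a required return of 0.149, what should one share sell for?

$6.91

Deferred-dividend DDM. At t=6 the remaining stream is a growing perpetuity with first payment D_7 = 1.40.
V_6 = D_7/(r−g) = 1.40/(0.149−0.061) = 15.9091
P₀ = V_6/(1+r)^6 = 15.9091/(1+0.149)^6 = 6.9139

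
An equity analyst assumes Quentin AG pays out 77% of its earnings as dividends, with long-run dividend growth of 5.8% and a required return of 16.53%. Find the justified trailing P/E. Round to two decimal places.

7.59

Justified trailing P/E = b(1+g)/(r−g) = 0.77×(1+0.058)/(0.1653−0.058) = 7.5924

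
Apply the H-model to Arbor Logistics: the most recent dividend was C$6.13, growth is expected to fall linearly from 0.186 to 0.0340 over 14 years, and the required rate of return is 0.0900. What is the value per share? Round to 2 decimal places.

C$229.66

H-model: P₀ = D₀[(1+g_L) + H(g_S−g_L)]/(r−g_L), with H = 14/2 = 7.
P₀ = 6.13 × [(1+0.034) + 7×(0.186−0.034)] / (0.09−0.034)
   = 6.13 × 2.0980 / 0.056 = 229.6561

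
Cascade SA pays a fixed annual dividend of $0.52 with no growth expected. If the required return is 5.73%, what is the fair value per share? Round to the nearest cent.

Zero-growth DDM (perpetuity): P₀ = D/r = 0.52 / 0.0573 = 9.0750

$9.08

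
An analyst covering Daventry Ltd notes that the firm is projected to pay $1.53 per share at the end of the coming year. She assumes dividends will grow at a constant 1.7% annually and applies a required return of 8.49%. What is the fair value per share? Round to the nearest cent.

$22.53

Gordon growth model: P₀ = D₁/(r − g), with D₁ = 1.53 given directly.
P₀ = 1.5300 / (0.0849 − 0.017) = 1.5300 / 0.0679 = 22.5331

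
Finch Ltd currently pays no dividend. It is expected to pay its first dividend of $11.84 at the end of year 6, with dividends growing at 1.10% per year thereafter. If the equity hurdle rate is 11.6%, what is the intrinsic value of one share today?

$65.14

Deferred-dividend DDM. At t=5 the remaining stream is a growing perpetuity with first payment D_6 = 11.84.
V_5 = D_6/(r−g) = 11.84/(0.116−0.011) = 112.7619
P₀ = V_5/(1+r)^5 = 112.7619/(1+0.116)^5 = 65.1391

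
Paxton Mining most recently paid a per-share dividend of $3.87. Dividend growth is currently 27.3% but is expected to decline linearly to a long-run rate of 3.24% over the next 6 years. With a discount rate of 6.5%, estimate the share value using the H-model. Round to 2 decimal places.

$208.24

H-model: P₀ = D₀[(1+g_L) + H(g_S−g_L)]/(r−g_L), with H = 6/2 = 3.
P₀ = 3.87 × [(1+0.0324) + 3×(0.273−0.0324)] / (0.065−0.0324)
   = 3.87 × 1.7542 / 0.0326 = 208.2440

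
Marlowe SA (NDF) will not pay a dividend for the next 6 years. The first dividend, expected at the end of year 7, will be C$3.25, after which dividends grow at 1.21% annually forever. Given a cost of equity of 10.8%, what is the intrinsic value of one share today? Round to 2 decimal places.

Deferred-dividend DDM. At t=6 the remaining stream is a growing perpetuity with first payment D_7 = 3.25.
V_6 = D_7/(r−g) = 3.25/(0.108−0.0121) = 33.8895
P₀ = V_6/(1+r)^6 = 33.8895/(1+0.108)^6 = 18.3158

C$18.32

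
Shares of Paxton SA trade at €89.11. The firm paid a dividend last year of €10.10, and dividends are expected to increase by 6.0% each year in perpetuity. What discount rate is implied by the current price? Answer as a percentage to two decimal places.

Rearranging the constant-growth DDM: r = D₁/P₀ + g.
D₁ = 10.10 × (1 + 0.06) = 10.7060.
r = 10.7060 / 89.11 + 0.06 = 0.12014 + 0.06 = 0.18014

18.01%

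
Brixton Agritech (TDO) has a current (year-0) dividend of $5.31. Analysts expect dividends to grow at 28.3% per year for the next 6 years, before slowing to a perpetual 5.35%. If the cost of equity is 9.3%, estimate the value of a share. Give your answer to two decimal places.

$428.43

Two-stage DDM. Project D₁…D_6 at 0.283, terminal growth 0.0535, discount at r = 0.093.
D_1 = 6.8127
D_2 = 8.7407
D_3 = 11.2144
D_4 = 14.3880
D_5 = 18.4598
D_6 = 23.6840
Terminal value at t=6: TV = D_7/(r−g) = 24.9511/(0.093−0.0535) = 631.6724
P₀ = 6.8127/(1+0.093)^1 + 8.7407/(1+0.093)^2 + 11.2144/(1+0.093)^3 + 14.3880/(1+0.093)^4 + 18.4598/(1+0.093)^5 + 23.6840/(1+0.093)^6 + 631.6724/(1+0.093)^6 = 428.4296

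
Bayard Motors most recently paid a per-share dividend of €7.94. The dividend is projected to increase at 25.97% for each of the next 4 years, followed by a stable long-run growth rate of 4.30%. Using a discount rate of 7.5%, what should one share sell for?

€535.92

Two-stage DDM. Project D₁…D_4 at 0.2597, terminal growth 0.043, discount at r = 0.075.
D_1 = 10.0020
D_2 = 12.5995
D_3 = 15.8716
D_4 = 19.9935
Terminal value at t=4: TV = D_5/(r−g) = 20.8532/(0.075−0.043) = 651.6634
P₀ = 10.0020/(1+0.075)^1 + 12.5995/(1+0.075)^2 + 15.8716/(1+0.075)^3 + 19.9935/(1+0.075)^4 + 651.6634/(1+0.075)^4 = 535.9201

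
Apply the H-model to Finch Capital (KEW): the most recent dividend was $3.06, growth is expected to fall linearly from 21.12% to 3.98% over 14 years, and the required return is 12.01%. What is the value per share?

$85.34

H-model: P₀ = D₀[(1+g_L) + H(g_S−g_L)]/(r−g_L), with H = 14/2 = 7.
P₀ = 3.06 × [(1+0.0398) + 7×(0.2112−0.0398)] / (0.1201−0.0398)
   = 3.06 × 2.2396 / 0.0803 = 85.3447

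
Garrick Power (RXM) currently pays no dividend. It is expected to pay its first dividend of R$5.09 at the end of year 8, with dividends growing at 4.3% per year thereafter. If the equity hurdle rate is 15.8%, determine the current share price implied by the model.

R$15.85

Deferred-dividend DDM. At t=7 the remaining stream is a growing perpetuity with first payment D_8 = 5.09.
V_7 = D_8/(r−g) = 5.09/(0.158−0.043) = 44.2609
P₀ = V_7/(1+r)^7 = 44.2609/(1+0.158)^7 = 15.8511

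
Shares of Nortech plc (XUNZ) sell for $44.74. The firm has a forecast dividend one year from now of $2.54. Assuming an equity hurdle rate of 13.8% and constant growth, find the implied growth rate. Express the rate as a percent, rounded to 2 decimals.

From P₀ = D₁/(r − g), the implied growth is g = r − D₁/P₀.
g = 0.138 − 2.54/44.74 = 0.138 − 0.05677 = 0.08123

8.12%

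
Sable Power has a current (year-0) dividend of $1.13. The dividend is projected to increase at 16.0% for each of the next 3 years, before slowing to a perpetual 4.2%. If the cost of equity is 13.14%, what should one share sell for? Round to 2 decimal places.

$17.76

Two-stage DDM. Project D₁…D_3 at 0.16, terminal growth 0.042, discount at r = 0.1314.
D_1 = 1.3108
D_2 = 1.5205
D_3 = 1.7638
Terminal value at t=3: TV = D_4/(r−g) = 1.8379/(0.1314−0.042) = 20.5581
P₀ = 1.3108/(1+0.1314)^1 + 1.5205/(1+0.1314)^2 + 1.7638/(1+0.1314)^3 + 20.5581/(1+0.1314)^3 = 17.7593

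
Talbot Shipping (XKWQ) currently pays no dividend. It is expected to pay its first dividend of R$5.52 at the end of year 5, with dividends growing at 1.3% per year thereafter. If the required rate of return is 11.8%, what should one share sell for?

Deferred-dividend DDM. At t=4 the remaining stream is a growing perpetuity with first payment D_5 = 5.52.
V_4 = D_5/(r−g) = 5.52/(0.118−0.013) = 52.5714
P₀ = V_4/(1+r)^4 = 52.5714/(1+0.118)^4 = 33.6498

R$33.65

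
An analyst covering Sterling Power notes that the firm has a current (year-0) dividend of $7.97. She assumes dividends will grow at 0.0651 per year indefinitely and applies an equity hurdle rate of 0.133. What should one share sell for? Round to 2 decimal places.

Gordon growth model: P₀ = D₁/(r − g). D₁ = 7.97 × (1 + 0.0651) = 8.4888.
P₀ = 8.4888 / (0.133 − 0.0651) = 8.4888 / 0.0679 = 125.0198

$125.02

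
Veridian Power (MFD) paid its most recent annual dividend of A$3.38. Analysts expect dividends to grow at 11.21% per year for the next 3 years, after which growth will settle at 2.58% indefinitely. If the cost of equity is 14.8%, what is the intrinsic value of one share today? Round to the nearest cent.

Two-stage DDM. Project D₁…D_3 at 0.1121, terminal growth 0.0258, discount at r = 0.148.
D_1 = 3.7589
D_2 = 4.1803
D_3 = 4.6489
Terminal value at t=3: TV = D_4/(r−g) = 4.7688/(0.148−0.0258) = 39.0247
P₀ = 3.7589/(1+0.148)^1 + 4.1803/(1+0.148)^2 + 4.6489/(1+0.148)^3 + 39.0247/(1+0.148)^3 = 35.3127

A$35.31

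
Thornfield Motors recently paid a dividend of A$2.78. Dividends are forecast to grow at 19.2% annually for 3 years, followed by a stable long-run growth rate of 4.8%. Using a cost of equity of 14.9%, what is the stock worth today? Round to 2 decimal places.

A$41.19

Two-stage DDM. Project D₁…D_3 at 0.192, terminal growth 0.048, discount at r = 0.149.
D_1 = 3.3138
D_2 = 3.9500
D_3 = 4.7084
Terminal value at t=3: TV = D_4/(r−g) = 4.9344/(0.149−0.048) = 48.8555
P₀ = 3.3138/(1+0.149)^1 + 3.9500/(1+0.149)^2 + 4.7084/(1+0.149)^3 + 48.8555/(1+0.149)^3 = 41.1872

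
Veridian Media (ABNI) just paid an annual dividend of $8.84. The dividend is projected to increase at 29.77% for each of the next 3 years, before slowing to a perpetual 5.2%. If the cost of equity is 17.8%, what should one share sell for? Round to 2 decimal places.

Two-stage DDM. Project D₁…D_3 at 0.2977, terminal growth 0.052, discount at r = 0.178.
D_1 = 11.4717
D_2 = 14.8868
D_3 = 19.3186
Terminal value at t=3: TV = D_4/(r−g) = 20.3231/(0.178−0.052) = 161.2948
P₀ = 11.4717/(1+0.178)^1 + 14.8868/(1+0.178)^2 + 19.3186/(1+0.178)^3 + 161.2948/(1+0.178)^3 = 130.9538

$130.95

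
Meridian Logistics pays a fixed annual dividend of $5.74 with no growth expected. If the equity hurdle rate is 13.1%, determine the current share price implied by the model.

$43.82

Zero-growth DDM (perpetuity): P₀ = D/r = 5.74 / 0.131 = 43.8168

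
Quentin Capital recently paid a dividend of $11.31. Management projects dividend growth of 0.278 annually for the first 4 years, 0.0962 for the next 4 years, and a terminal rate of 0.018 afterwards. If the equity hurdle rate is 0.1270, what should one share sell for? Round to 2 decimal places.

$288.74

Three-stage DDM. Project D₁…D_8; terminal Gordon value at t=8 with g = 0.018; discount at r = 0.127.
D_1 = 14.4542
D_2 = 18.4724
D_3 = 23.6078
D_4 = 30.1707
D_5 = 33.0732
D_6 = 36.2548
D_7 = 39.7425
D_8 = 43.5658
TV_8 = 44.3499/(0.127−0.018) = 406.8801
P₀ = Σ Dₜ/(1+r)ᵗ + TV_8/(1+r)^8 = 288.7405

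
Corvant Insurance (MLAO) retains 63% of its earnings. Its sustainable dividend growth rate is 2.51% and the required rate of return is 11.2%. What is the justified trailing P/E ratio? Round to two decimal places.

4.36

Payout ratio b = 1 − 0.63 = 0.37.
Justified trailing P/E = b(1+g)/(r−g) = 0.37×(1+0.0251)/(0.112−0.0251) = 4.3646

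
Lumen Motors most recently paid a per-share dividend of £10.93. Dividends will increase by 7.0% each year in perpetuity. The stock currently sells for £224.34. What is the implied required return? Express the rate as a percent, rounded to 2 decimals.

12.21%

Rearranging the constant-growth DDM: r = D₁/P₀ + g.
D₁ = 10.93 × (1 + 0.07) = 11.6951.
r = 11.6951 / 224.34 + 0.07 = 0.05213 + 0.07 = 0.12213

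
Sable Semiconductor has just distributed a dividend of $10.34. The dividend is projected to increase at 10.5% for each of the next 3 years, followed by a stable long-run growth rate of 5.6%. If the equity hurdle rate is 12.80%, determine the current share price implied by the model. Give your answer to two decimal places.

Two-stage DDM. Project D₁…D_3 at 0.105, terminal growth 0.056, discount at r = 0.128.
D_1 = 11.4257
D_2 = 12.6254
D_3 = 13.9511
Terminal value at t=3: TV = D_4/(r−g) = 14.7323/(0.128−0.056) = 204.6156
P₀ = 11.4257/(1+0.128)^1 + 12.6254/(1+0.128)^2 + 13.9511/(1+0.128)^3 + 204.6156/(1+0.128)^3 = 172.3366

$172.34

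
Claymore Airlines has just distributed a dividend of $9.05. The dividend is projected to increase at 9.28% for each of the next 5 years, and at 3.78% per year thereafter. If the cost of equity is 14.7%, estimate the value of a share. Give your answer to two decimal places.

Two-stage DDM. Project D₁…D_5 at 0.0928, terminal growth 0.0378, discount at r = 0.147.
D_1 = 9.8898
D_2 = 10.8076
D_3 = 11.8106
D_4 = 12.9066
D_5 = 14.1043
Terminal value at t=5: TV = D_6/(r−g) = 14.6375/(0.147−0.0378) = 134.0427
P₀ = 9.8898/(1+0.147)^1 + 10.8076/(1+0.147)^2 + 11.8106/(1+0.147)^3 + 12.9066/(1+0.147)^4 + 14.1043/(1+0.147)^5 + 134.0427/(1+0.147)^5 = 106.7444

$106.74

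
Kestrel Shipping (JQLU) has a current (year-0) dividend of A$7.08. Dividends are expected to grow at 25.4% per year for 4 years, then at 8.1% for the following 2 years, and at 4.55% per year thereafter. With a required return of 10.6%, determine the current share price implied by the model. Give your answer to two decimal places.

Three-stage DDM. Project D₁…D_6; terminal Gordon value at t=6 with g = 0.0455; discount at r = 0.106.
D_1 = 8.8783
D_2 = 11.1334
D_3 = 13.9613
D_4 = 17.5075
D_5 = 18.9256
D_6 = 20.4585
TV_6 = 21.3894/(0.106−0.0455) = 353.5440
P₀ = Σ Dₜ/(1+r)ᵗ + TV_6/(1+r)^6 = 254.9205

A$254.92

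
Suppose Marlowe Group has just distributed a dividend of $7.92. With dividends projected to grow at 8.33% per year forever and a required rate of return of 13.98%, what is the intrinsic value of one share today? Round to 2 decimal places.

Gordon growth model: P₀ = D₁/(r − g). D₁ = 7.92 × (1 + 0.0833) = 8.5797.
P₀ = 8.5797 / (0.1398 − 0.0833) = 8.5797 / 0.0565 = 151.8537

$151.85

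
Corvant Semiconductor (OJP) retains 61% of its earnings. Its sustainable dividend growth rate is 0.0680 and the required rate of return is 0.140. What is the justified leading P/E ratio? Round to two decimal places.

5.42

Payout ratio b = 1 − 0.61 = 0.39.
Justified leading P/E = b/(r−g) = 0.39/(0.14−0.068) = 5.4167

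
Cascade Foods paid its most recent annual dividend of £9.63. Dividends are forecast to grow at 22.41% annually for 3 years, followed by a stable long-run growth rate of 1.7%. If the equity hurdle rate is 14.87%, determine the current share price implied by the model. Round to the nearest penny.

£122.84

Two-stage DDM. Project D₁…D_3 at 0.2241, terminal growth 0.017, discount at r = 0.1487.
D_1 = 11.7881
D_2 = 14.4298
D_3 = 17.6635
Terminal value at t=3: TV = D_4/(r−g) = 17.9638/(0.1487−0.017) = 136.3993
P₀ = 11.7881/(1+0.1487)^1 + 14.4298/(1+0.1487)^2 + 17.6635/(1+0.1487)^3 + 136.3993/(1+0.1487)^3 = 122.8409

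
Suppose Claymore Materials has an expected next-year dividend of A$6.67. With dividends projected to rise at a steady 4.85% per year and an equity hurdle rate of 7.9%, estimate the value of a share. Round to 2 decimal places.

Gordon growth model: P₀ = D₁/(r − g), with D₁ = 6.67 given directly.
P₀ = 6.6700 / (0.079 − 0.0485) = 6.6700 / 0.0305 = 218.6885

A$218.69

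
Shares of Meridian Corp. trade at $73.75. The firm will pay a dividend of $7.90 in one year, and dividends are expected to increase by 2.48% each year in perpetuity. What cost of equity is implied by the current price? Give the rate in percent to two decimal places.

Rearranging the constant-growth DDM: r = D₁/P₀ + g.
r = 7.9000 / 73.75 + 0.0248 = 0.10712 + 0.0248 = 0.13192

13.19%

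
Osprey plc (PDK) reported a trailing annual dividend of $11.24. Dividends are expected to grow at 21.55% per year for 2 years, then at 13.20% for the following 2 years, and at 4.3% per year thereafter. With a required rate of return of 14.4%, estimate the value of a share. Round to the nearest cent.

$177.91

Three-stage DDM. Project D₁…D_4; terminal Gordon value at t=4 with g = 0.043; discount at r = 0.144.
D_1 = 13.6622
D_2 = 16.6064
D_3 = 18.7985
D_4 = 21.2799
TV_4 = 22.1949/(0.144−0.043) = 219.7516
P₀ = Σ Dₜ/(1+r)ᵗ + TV_4/(1+r)^4 = 177.9117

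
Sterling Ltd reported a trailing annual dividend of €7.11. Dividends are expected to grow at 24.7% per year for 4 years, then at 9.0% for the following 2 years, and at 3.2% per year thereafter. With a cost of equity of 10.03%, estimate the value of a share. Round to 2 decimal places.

€236.33

Three-stage DDM. Project D₁…D_6; terminal Gordon value at t=6 with g = 0.032; discount at r = 0.1003.
D_1 = 8.8662
D_2 = 11.0561
D_3 = 13.7870
D_4 = 17.1924
D_5 = 18.7397
D_6 = 20.4262
TV_6 = 21.0799/(0.1003−0.032) = 308.6366
P₀ = Σ Dₜ/(1+r)ᵗ + TV_6/(1+r)^6 = 236.3337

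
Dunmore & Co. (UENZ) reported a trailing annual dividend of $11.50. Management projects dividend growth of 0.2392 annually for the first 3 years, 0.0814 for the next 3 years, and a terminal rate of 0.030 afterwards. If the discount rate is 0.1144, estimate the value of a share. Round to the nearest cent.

Three-stage DDM. Project D₁…D_6; terminal Gordon value at t=6 with g = 0.03; discount at r = 0.1144.
D_1 = 14.2508
D_2 = 17.6596
D_3 = 21.8838
D_4 = 23.6651
D_5 = 25.5914
D_6 = 27.6746
TV_6 = 28.5048/(0.1144−0.03) = 337.7349
P₀ = Σ Dₜ/(1+r)ᵗ + TV_6/(1+r)^6 = 263.8344

$263.83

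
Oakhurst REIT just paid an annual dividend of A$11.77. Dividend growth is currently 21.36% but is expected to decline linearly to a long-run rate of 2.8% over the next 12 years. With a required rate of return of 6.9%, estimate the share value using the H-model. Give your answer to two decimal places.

H-model: P₀ = D₀[(1+g_L) + H(g_S−g_L)]/(r−g_L), with H = 12/2 = 6.
P₀ = 11.77 × [(1+0.028) + 6×(0.2136−0.028)] / (0.069−0.028)
   = 11.77 × 2.1416 / 0.041 = 614.7959

A$614.80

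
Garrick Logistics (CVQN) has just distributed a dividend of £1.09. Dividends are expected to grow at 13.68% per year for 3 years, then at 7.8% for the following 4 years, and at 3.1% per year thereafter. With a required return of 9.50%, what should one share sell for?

£26.67

Three-stage DDM. Project D₁…D_7; terminal Gordon value at t=7 with g = 0.031; discount at r = 0.095.
D_1 = 1.2391
D_2 = 1.4086
D_3 = 1.6013
D_4 = 1.7262
D_5 = 1.8609
D_6 = 2.0060
D_7 = 2.1625
TV_7 = 2.2295/(0.095−0.031) = 34.8363
P₀ = Σ Dₜ/(1+r)ᵗ + TV_7/(1+r)^7 = 26.6741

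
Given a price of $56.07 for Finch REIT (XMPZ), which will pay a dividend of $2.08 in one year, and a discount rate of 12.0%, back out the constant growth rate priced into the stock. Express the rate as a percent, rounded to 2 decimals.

From P₀ = D₁/(r − g), the implied growth is g = r − D₁/P₀.
g = 0.12 − 2.08/56.07 = 0.12 − 0.03710 = 0.08290

8.29%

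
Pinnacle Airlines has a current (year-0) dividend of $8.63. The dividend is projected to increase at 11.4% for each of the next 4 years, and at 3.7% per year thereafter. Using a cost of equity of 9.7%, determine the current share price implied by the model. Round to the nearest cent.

$194.50

Two-stage DDM. Project D₁…D_4 at 0.114, terminal growth 0.037, discount at r = 0.097.
D_1 = 9.6138
D_2 = 10.7098
D_3 = 11.9307
D_4 = 13.2908
Terminal value at t=4: TV = D_5/(r−g) = 13.7826/(0.097−0.037) = 229.7096
P₀ = 9.6138/(1+0.097)^1 + 10.7098/(1+0.097)^2 + 11.9307/(1+0.097)^3 + 13.2908/(1+0.097)^4 + 229.7096/(1+0.097)^4 = 194.4963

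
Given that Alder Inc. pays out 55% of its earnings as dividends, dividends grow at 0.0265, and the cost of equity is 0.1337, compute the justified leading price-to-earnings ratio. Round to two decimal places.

5.13

Justified leading P/E = b/(r−g) = 0.55/(0.1337−0.0265) = 5.1306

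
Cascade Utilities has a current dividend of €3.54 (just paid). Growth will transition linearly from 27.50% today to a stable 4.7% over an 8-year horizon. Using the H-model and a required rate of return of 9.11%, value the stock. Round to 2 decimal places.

€157.25

H-model: P₀ = D₀[(1+g_L) + H(g_S−g_L)]/(r−g_L), with H = 8/2 = 4.
P₀ = 3.54 × [(1+0.047) + 4×(0.275−0.047)] / (0.0911−0.047)
   = 3.54 × 1.9590 / 0.0441 = 157.2531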